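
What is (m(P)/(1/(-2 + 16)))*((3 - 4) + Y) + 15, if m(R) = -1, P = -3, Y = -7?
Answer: 127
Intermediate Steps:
(m(P)/(1/(-2 + 16)))*((3 - 4) + Y) + 15 = (-1/(1/(-2 + 16)))*((3 - 4) - 7) + 15 = (-1/(1/14))*(-1 - 7) + 15 = -1/1/14*(-8) + 15 = -1*14*(-8) + 15 = -14*(-8) + 15 = 112 + 15 = 127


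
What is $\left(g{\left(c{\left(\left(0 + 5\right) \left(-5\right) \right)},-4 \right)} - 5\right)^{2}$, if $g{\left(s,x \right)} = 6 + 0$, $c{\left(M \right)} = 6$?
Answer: $1$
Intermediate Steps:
$g{\left(s,x \right)} = 6$
$\left(g{\left(c{\left(\left(0 + 5\right) \left(-5\right) \right)},-4 \right)} - 5\right)^{2} = \left(6 - 5\right)^{2} = 1^{2} = 1$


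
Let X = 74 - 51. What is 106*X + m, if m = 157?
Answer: 2595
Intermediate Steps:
X = 23
106*X + m = 106*23 + 157 = 2438 + 157 = 2595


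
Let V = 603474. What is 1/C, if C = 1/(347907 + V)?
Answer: 951381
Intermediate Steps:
C = 1/951381 (C = 1/(347907 + 603474) = 1/951381 ≈ 1.0511e-6)
1/C = 1/(1/951381) = 951381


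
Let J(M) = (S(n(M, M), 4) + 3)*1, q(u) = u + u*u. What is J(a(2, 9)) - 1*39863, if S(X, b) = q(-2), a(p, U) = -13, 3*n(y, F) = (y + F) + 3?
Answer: -39858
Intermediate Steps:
n(y, F) = 1 + F/3 + y/3 (n(y, F) = ((y + F) + 3)/3 = ((F + y) + 3)/3 = (3 + F + y)/3 = 1 + F/3 + y/3)
q(u) = u + u**2
S(X, b) = 2 (S(X, b) = -2*(1 - 2) = -2*(-1) = 2)
J(M) = 5 (J(M) = (2 + 3)*1 = 5*1 = 5)
J(a(2, 9)) - 1*39863 = 5 - 1*39863 = 5 - 39863 = -39858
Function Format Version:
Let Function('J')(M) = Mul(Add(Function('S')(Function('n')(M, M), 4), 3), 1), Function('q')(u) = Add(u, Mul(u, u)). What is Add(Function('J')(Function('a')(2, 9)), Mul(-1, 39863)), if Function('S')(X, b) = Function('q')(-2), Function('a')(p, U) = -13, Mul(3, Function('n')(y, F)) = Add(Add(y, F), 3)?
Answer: -39858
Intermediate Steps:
Function('n')(y, F) = Add(1, Mul(Rational(1, 3), F), Mul(Rational(1, 3), y)) (Function('n')(y, F) = Mul(Rational(1, 3), Add(Add(y, F), 3)) = Mul(Rational(1, 3), Add(Add(F, y), 3)) = Mul(Rational(1, 3), Add(3, F, y)) = Add(1, Mul(Rational(1, 3), F), Mul(Rational(1, 3), y)))
Function('q')(u) = Add(u, Pow(u, 2))
Function('S')(X, b) = 2 (Function('S')(X, b) = Mul(-2, Add(1, -2)) = Mul(-2, -1) = 2)
Function('J')(M) = 5 (Function('J')(M) = Mul(Add(2, 3), 1) = Mul(5, 1) = 5)
Add(Function('J')(Function('a')(2, 9)), Mul(-1, 39863)) = Add(5, Mul(-1, 39863)) = Add(5, -39863) = -39858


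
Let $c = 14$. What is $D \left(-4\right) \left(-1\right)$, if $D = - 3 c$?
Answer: $-168$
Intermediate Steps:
$D = -42$ ($D = \left(-3\right) 14 = -42$)
$D \left(-4\right) \left(-1\right) = \left(-42\right) \left(-4\right) \left(-1\right) = 168 \left(-1\right) = -168$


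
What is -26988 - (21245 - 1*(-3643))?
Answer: -51876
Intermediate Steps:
-26988 - (21245 - 1*(-3643)) = -26988 - (21245 + 3643) = -26988 - 1*24888 = -26988 - 24888 = -51876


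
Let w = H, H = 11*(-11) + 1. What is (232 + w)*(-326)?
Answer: -36512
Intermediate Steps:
H = -120 (H = -121 + 1 = -120)
w = -120
(232 + w)*(-326) = (232 - 120)*(-326) = 112*(-326) = -36512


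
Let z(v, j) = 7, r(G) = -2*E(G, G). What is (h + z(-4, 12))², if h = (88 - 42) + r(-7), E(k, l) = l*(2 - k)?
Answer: 32041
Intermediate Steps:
r(G) = -2*G*(2 - G)
h = 172 (h = (88 - 42) + 2*(-7)*(-2 - 7) = 46 + 2*(-7)*(-9) = 46 + 126 = 172)
(h + z(-4, 12))² = (172 + 7)² = 179² = 32041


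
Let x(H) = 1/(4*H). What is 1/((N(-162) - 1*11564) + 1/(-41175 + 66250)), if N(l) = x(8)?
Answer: -802400/9278928493 ≈ -8.6476e-5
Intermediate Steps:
x(H) = 1/(4*H)
N(l) = 1/32 (N(l) = (¼)/8 = (¼)*(⅛) = 1/32)
1/((N(-162) - 1*11564) + 1/(-41175 + 66250)) = 1/((1/32 - 1*11564) + 1/(-41175 + 66250)) = 1/((1/32 - 11564) + 1/25075) = 1/(-370047/32 + 1/25075) = 1/(-9278928493/802400) = -802400/9278928493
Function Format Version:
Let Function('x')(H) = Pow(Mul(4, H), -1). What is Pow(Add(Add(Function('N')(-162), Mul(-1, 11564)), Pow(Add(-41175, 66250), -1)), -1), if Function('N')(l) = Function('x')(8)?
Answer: Rational(-802400, 9278928493) ≈ -8.6476e-5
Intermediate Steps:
Function('x')(H) = Mul(Rational(1, 4), Pow(H, -1))
Function('N')(l) = Rational(1, 32) (Function('N')(l) = Mul(Rational(1, 4), Pow(8, -1)) = Mul(Rational(1, 4), Rational(1, 8)) = Rational(1, 32))
Pow(Add(Add(Function('N')(-162), Mul(-1, 11564)), Pow(Add(-41175, 66250), -1)), -1) = Pow(Add(Add(Rational(1, 32), Mul(-1, 11564)), Pow(Add(-41175, 66250), -1)), -1) = Pow(Add(Add(Rational(1, 32), -11564), Pow(25075, -1)), -1) = Pow(Add(Rational(-370047, 32), Rational(1, 25075)), -1) = Pow(Rational(-9278928493, 802400), -1) = Rational(-802400, 9278928493)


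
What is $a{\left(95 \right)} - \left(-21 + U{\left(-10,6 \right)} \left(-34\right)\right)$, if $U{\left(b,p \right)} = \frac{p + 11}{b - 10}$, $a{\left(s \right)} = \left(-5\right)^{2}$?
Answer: $\frac{171}{10} \approx 17.1$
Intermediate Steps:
$a{\left(s \right)} = 25$
$U{\left(b,p \right)} = \frac{11 + p}{-10 + b}$
$a{\left(95 \right)} - \left(-21 + U{\left(-10,6 \right)} \left(-34\right)\right) = 25 - \left(-21 + \frac{11 + 6}{-10 - 10} \left(-34\right)\right) = 25 - \left(-21 + \frac{1}{-20} \cdot 17 \left(-34\right)\right) = 25 - \left(-21 + \left(- \frac{1}{20}\right) 17 \left(-34\right)\right) = 25 - \left(-21 - - \frac{289}{10}\right) = 25 - \left(-21 + \frac{289}{10}\right) = 25 - \frac{79}{10} = \frac{171}{10}$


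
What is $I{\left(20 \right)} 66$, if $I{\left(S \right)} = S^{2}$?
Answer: $26400$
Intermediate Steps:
$I{\left(20 \right)} 66 = 20^{2} \cdot 66 = 400 \cdot 66 = 26400$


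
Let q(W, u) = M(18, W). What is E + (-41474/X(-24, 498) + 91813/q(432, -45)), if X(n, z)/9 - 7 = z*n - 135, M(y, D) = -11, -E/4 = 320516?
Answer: -771613716013/597960 ≈ -1.2904e+6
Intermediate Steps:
E = -1282064 (E = -4*320516 = -1282064)
q(W, u) = -11
X(n, z) = -1152 + 9*n*z (X(n, z) = 63 + 9*(z*n - 135) = 63 + 9*(n*z - 135) = 63 + 9*(-135 + n*z) = 63 + (-1215 + 9*n*z) = -1152 + 9*n*z)
E + (-41474/X(-24, 498) + 91813/q(432, -45)) = -1282064 + (-41474/(-1152 + 9*(-24)*498) + 91813/(-11)) = -1282064 + (-41474/(-1152 - 107568) + 91813*(-1/11)) = -1282064 + (-41474/(-108720) - 91813/11) = -1282064 + (-41474*(-1/108720) - 91813/11) = -1282064 + (20737/54360 - 91813/11) = -1282064 - 4990726573/597960 = -771613716013/597960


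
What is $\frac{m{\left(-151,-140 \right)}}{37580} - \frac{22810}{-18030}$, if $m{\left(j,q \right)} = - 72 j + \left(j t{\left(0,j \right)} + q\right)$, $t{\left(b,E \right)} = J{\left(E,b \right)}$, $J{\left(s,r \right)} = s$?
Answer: $\frac{146179979}{67756740} \approx 2.1574$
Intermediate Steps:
$t{\left(b,E \right)} = E$
$m{\left(j,q \right)} = q + j^{2} - 72 j$ ($m{\left(j,q \right)} = - 72 j + \left(j j + q\right) = - 72 j + \left(j^{2} + q\right) = - 72 j + \left(q + j^{2}\right) = q + j^{2} - 72 j$)
$\frac{m{\left(-151,-140 \right)}}{37580} - \frac{22810}{-18030} = \frac{-140 + \left(-151\right)^{2} - -10872}{37580} - \frac{22810}{-18030} = \left(-140 + 22801 + 10872\right) \frac{1}{37580} - - \frac{2281}{1803} = 33533 \cdot \frac{1}{37580} + \frac{2281}{1803} = \frac{33533}{37580} + \frac{2281}{1803} = \frac{146179979}{67756740}$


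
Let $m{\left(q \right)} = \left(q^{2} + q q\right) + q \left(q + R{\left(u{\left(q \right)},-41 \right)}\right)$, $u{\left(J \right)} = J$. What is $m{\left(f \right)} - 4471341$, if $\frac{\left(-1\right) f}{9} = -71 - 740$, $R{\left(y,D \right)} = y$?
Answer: $208630263$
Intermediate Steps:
$f = 7299$ ($f = - 9 \left(-71 - 740\right) = \left(-9\right) \left(-811\right) = 7299$)
$m{\left(q \right)} = 4 q^{2}$ ($m{\left(q \right)} = \left(q^{2} + q q\right) + q \left(q + q\right) = \left(q^{2} + q^{2}\right) + q 2 q = 2 q^{2} + 2 q^{2} = 4 q^{2}$)
$m{\left(f \right)} - 4471341 = 4 \cdot 7299^{2} - 4471341 = 4 \cdot 53275401 - 4471341 = 213101604 - 4471341 = 208630263$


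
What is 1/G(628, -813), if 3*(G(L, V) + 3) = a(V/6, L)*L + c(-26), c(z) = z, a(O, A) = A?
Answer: 3/394349 ≈ 7.6075e-6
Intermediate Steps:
G(L, V) = -35/3 + L²/3 (G(L, V) = -3 + (L*L - 26)/3 = -3 + (L² - 26)/3 = -3 + (-26 + L²)/3 = -3 + (-26/3 + L²/3) = -35/3 + L²/3)
1/G(628, -813) = 1/(-35/3 + (⅓)*628²) = 1/(-35/3 + (⅓)*394384) = 1/(-35/3 + 394384/3) = 1/(394349/3) = 3/394349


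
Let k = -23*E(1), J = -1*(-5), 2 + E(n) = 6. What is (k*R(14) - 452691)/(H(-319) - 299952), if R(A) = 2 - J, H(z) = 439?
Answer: 452415/299513 ≈ 1.5105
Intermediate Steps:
E(n) = 4 (E(n) = -2 + 6 = 4)
J = 5
R(A) = -3 (R(A) = 2 - 1*5 = 2 - 5 = -3)
k = -92 (k = -23*4 = -92)
(k*R(14) - 452691)/(H(-319) - 299952) = (-92*(-3) - 452691)/(439 - 299952) = (276 - 452691)/(-299513) = -452415*(-1/299513) = 452415/299513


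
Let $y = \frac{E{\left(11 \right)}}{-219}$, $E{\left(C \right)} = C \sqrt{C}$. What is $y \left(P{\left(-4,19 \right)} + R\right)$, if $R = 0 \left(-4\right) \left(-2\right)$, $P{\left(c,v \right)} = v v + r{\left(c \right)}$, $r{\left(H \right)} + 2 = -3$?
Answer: $- \frac{3916 \sqrt{11}}{219} \approx -59.305$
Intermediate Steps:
$E{\left(C \right)} = C^{\frac{3}{2}}$
$r{\left(H \right)} = -5$ ($r{\left(H \right)} = -2 - 3 = -5$)
$P{\left(c,v \right)} = -5 + v^{2}$ ($P{\left(c,v \right)} = v v - 5 = v^{2} - 5 = -5 + v^{2}$)
$R = 0$ ($R = 0 \left(-2\right) = 0$)
$y = - \frac{11 \sqrt{11}}{219}$ ($y = \frac{11^{\frac{3}{2}}}{-219} = 11 \sqrt{11} \left(- \frac{1}{219}\right) = - \frac{11 \sqrt{11}}{219} \approx -0.16659$)
$y \left(P{\left(-4,19 \right)} + R\right) = - \frac{11 \sqrt{11}}{219} \left(\left(-5 + 19^{2}\right) + 0\right) = - \frac{11 \sqrt{11}}{219} \left(\left(-5 + 361\right) + 0\right) = - \frac{11 \sqrt{11}}{219} \left(356 + 0\right) = - \frac{11 \sqrt{11}}{219} \cdot 356 = - \frac{3916 \sqrt{11}}{219}$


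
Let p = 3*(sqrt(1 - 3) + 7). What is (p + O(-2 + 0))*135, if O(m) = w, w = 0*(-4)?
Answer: 2835 + 405*I*sqrt(2) ≈ 2835.0 + 572.76*I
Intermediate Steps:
w = 0
p = 21 + 3*I*sqrt(2) (p = 3*(sqrt(-2) + 7) = 3*(I*sqrt(2) + 7) = 3*(7 + I*sqrt(2)) = 21 + 3*I*sqrt(2) ≈ 21.0 + 4.2426*I)
O(m) = 0
(p + O(-2 + 0))*135 = ((21 + 3*I*sqrt(2)) + 0)*135 = (21 + 3*I*sqrt(2))*135 = 2835 + 405*I*sqrt(2)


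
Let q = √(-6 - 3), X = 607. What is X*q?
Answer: 1821*I ≈ 1821.0*I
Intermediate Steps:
q = 3*I (q = √(-9) = 3*I ≈ 3.0*I)
X*q = 607*(3*I) = 1821*I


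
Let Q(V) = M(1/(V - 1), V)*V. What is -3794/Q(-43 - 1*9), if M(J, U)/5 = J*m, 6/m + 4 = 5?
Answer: -100541/780 ≈ -128.90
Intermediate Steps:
m = 6 (m = 6/(-4 + 5) = 6/1 = 6*1 = 6)
M(J, U) = 30*J (M(J, U) = 5*(J*6) = 5*(6*J) = 30*J)
Q(V) = 30*V/(-1 + V) (Q(V) = (30/(V - 1))*V = (30/(-1 + V))*V = 30*V/(-1 + V))
-3794/Q(-43 - 1*9) = -3794*(-1 + (-43 - 1*9))/(30*(-43 - 1*9)) = -3794*(-1 + (-43 - 9))/(30*(-43 - 9)) = -3794/(30*(-52)/(-1 - 52)) = -3794/(30*(-52)/(-53)) = -3794/(30*(-52)*(-1/53)) = -3794/1560/53 = -3794*53/1560 = -100541/780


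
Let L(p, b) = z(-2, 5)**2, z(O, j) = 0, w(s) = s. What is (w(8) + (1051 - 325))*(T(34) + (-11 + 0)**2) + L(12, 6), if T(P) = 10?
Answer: 96154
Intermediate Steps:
L(p, b) = 0 (L(p, b) = 0**2 = 0)
(w(8) + (1051 - 325))*(T(34) + (-11 + 0)**2) + L(12, 6) = (8 + (1051 - 325))*(10 + (-11 + 0)**2) + 0 = (8 + 726)*(10 + (-11)**2) + 0 = 734*(10 + 121) + 0 = 734*131 + 0 = 96154 + 0 = 96154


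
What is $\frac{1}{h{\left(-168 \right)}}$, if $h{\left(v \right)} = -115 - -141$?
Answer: $\frac{1}{26} \approx 0.038462$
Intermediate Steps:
$h{\left(v \right)} = 26$ ($h{\left(v \right)} = -115 + 141 = 26$)
$\frac{1}{h{\left(-168 \right)}} = \frac{1}{26}$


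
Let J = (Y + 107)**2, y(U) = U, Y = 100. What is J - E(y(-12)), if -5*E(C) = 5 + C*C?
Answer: 214394/5 ≈ 42879.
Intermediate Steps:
E(C) = -1 - C**2/5 (E(C) = -(5 + C*C)/5 = -(5 + C**2)/5 = -1 - C**2/5)
J = 42849 (J = (100 + 107)**2 = 207**2 = 42849)
J - E(y(-12)) = 42849 - (-1 - 1/5*(-12)**2) = 42849 - (-1 - 1/5*144) = 42849 - (-1 - 144/5) = 42849 - 1*(-149/5) = 42849 + 149/5 = 214394/5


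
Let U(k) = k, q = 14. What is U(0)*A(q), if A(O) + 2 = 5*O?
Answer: 0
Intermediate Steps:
A(O) = -2 + 5*O
U(0)*A(q) = 0*(-2 + 5*14) = 0*(-2 + 70) = 0*68 = 0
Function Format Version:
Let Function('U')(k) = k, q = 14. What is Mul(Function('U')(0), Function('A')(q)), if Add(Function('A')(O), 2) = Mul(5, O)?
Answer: 0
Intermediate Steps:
Function('A')(O) = Add(-2, Mul(5, O))
Mul(Function('U')(0), Function('A')(q)) = Mul(0, Add(-2, Mul(5, 14))) = Mul(0, Add(-2, 70)) = Mul(0, 68) = 0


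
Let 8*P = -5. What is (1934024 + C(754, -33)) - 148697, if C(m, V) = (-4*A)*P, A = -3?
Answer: 3570639/2 ≈ 1.7853e+6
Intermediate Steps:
P = -5/8 (P = (⅛)*(-5) = -5/8 ≈ -0.62500)
C(m, V) = -15/2 (C(m, V) = -4*(-3)*(-5/8) = 12*(-5/8) = -15/2)
(1934024 + C(754, -33)) - 148697 = (1934024 - 15/2) - 148697 = 3868033/2 - 148697 = 3570639/2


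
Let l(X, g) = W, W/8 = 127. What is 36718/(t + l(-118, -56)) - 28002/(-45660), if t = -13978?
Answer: -109465163/49320410 ≈ -2.2195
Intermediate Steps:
W = 1016 (W = 8*127 = 1016)
l(X, g) = 1016
36718/(t + l(-118, -56)) - 28002/(-45660) = 36718/(-13978 + 1016) - 28002/(-45660) = 36718/(-12962) - 28002*(-1/45660) = 36718*(-1/12962) + 4667/7610 = -18359/6481 + 4667/7610 = -109465163/49320410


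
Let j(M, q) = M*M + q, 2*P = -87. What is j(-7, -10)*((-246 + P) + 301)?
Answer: 897/2 ≈ 448.50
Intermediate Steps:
P = -87/2 (P = (½)*(-87) = -87/2 ≈ -43.500)
j(M, q) = q + M² (j(M, q) = M² + q = q + M²)
j(-7, -10)*((-246 + P) + 301) = (-10 + (-7)²)*((-246 - 87/2) + 301) = (-10 + 49)*(-579/2 + 301) = 39*(23/2) = 897/2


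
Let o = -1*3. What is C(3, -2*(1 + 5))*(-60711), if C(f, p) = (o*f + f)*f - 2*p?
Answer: -364266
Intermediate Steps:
o = -3
C(f, p) = -2*p - 2*f² (C(f, p) = (-3*f + f)*f - 2*p = (-2*f)*f - 2*p = -2*f² - 2*p = -2*p - 2*f²)
C(3, -2*(1 + 5))*(-60711) = (-(-4)*(1 + 5) - 2*3²)*(-60711) = (-(-4)*6 - 2*9)*(-60711) = (-2*(-12) - 18)*(-60711) = (24 - 18)*(-60711) = 6*(-60711) = -364266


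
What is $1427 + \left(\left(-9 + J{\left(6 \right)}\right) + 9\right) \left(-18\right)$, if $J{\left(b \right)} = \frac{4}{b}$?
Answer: $1415$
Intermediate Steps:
$1427 + \left(\left(-9 + J{\left(6 \right)}\right) + 9\right) \left(-18\right) = 1427 + \left(\left(-9 + \frac{4}{6}\right) + 9\right) \left(-18\right) = 1427 + \left(\left(-9 + 4 \cdot \frac{1}{6}\right) + 9\right) \left(-18\right) = 1427 + \left(\left(-9 + \frac{2}{3}\right) + 9\right) \left(-18\right) = 1427 + \left(- \frac{25}{3} + 9\right) \left(-18\right) = 1427 + \frac{2}{3} \left(-18\right) = 1427 - 12 = 1415$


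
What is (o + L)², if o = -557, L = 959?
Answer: 161604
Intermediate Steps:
(o + L)² = (-557 + 959)² = 402² = 161604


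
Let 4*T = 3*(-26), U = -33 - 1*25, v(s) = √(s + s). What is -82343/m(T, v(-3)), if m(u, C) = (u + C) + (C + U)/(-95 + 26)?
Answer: 29260585050/6741601 + 1545413424*I*√6/6741601 ≈ 4340.3 + 561.51*I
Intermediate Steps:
v(s) = √2*√s (v(s) = √(2*s) = √2*√s)
U = -58 (U = -33 - 25 = -58)
T = -39/2 (T = (3*(-26))/4 = (¼)*(-78) = -39/2 ≈ -19.500)
m(u, C) = 58/69 + u + 68*C/69 (m(u, C) = (u + C) + (C - 58)/(-95 + 26) = (C + u) + (-58 + C)/(-69) = (C + u) + (-58 + C)*(-1/69) = (C + u) + (58/69 - C/69) = 58/69 + u + 68*C/69)
-82343/m(T, v(-3)) = -82343/(58/69 - 39/2 + 68*(√2*√(-3))/69) = -82343/(58/69 - 39/2 + 68*(√2*(I*√3))/69) = -82343/(58/69 - 39/2 + 68*(I*√6)/69) = -82343/(58/69 - 39/2 + 68*I*√6/69) = -82343/(-2575/138 + 68*I*√6/69)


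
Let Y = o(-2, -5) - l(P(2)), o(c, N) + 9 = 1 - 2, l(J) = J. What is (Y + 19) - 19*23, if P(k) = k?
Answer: -430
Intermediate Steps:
o(c, N) = -10 (o(c, N) = -9 + (1 - 2) = -9 - 1 = -10)
Y = -12 (Y = -10 - 1*2 = -10 - 2 = -12)
(Y + 19) - 19*23 = (-12 + 19) - 19*23 = 7 - 437 = -430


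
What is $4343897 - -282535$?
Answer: $4626432$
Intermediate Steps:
$4343897 - -282535 = 4343897 + \left(-1963166 + 2245701\right) = 4343897 + 282535 = 4626432$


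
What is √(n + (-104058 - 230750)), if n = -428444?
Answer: 2*I*√190813 ≈ 873.64*I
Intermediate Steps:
√(n + (-104058 - 230750)) = √(-428444 + (-104058 - 230750)) = √(-428444 - 334808) = √(-763252) = 2*I*√190813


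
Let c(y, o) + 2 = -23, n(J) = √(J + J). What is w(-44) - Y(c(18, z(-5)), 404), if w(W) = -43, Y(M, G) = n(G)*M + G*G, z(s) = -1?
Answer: -163259 + 50*√202 ≈ -1.6255e+5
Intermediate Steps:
n(J) = √2*√J (n(J) = √(2*J) = √2*√J)
c(y, o) = -25 (c(y, o) = -2 - 23 = -25)
Y(M, G) = G² + M*√2*√G (Y(M, G) = (√2*√G)*M + G*G = M*√2*√G + G² = G² + M*√2*√G)
w(-44) - Y(c(18, z(-5)), 404) = -43 - (404² - 25*√2*√404) = -43 - (163216 - 25*√2*2*√101) = -43 - (163216 - 50*√202) = -43 + (-163216 + 50*√202) = -163259 + 50*√202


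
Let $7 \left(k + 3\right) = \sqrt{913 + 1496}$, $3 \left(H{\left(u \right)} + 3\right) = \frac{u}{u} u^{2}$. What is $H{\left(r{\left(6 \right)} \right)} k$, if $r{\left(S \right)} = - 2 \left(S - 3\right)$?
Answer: $-27 + \frac{9 \sqrt{2409}}{7} \approx 36.105$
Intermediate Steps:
$r{\left(S \right)} = 6 - 2 S$ ($r{\left(S \right)} = - 2 \left(-3 + S\right) = 6 - 2 S$)
$H{\left(u \right)} = -3 + \frac{u^{2}}{3}$ ($H{\left(u \right)} = -3 + \frac{\frac{u}{u} u^{2}}{3} = -3 + \frac{1 u^{2}}{3} = -3 + \frac{u^{2}}{3}$)
$k = -3 + \frac{\sqrt{2409}}{7}$ ($k = -3 + \frac{\sqrt{913 + 1496}}{7} = -3 + \frac{\sqrt{2409}}{7} \approx 4.0117$)
$H{\left(r{\left(6 \right)} \right)} k = \left(-3 + \frac{\left(6 - 12\right)^{2}}{3}\right) \left(-3 + \frac{\sqrt{2409}}{7}\right) = \left(-3 + \frac{\left(-6\right)^{2}}{3}\right) \left(-3 + \frac{\sqrt{2409}}{7}\right) = \left(-3 + \frac{1}{3} \cdot 36\right) \left(-3 + \frac{\sqrt{2409}}{7}\right) = \left(-3 + 12\right) \left(-3 + \frac{\sqrt{2409}}{7}\right) = 9 \left(-3 + \frac{\sqrt{2409}}{7}\right) = -27 + \frac{9 \sqrt{2409}}{7}$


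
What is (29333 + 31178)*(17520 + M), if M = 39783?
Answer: 3467461833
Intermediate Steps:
(29333 + 31178)*(17520 + M) = (29333 + 31178)*(17520 + 39783) = 60511*57303 = 3467461833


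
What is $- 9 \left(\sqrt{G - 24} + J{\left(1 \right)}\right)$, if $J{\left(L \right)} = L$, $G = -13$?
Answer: $-9 - 9 i \sqrt{37} \approx -9.0 - 54.745 i$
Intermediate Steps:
$- 9 \left(\sqrt{G - 24} + J{\left(1 \right)}\right) = - 9 \left(\sqrt{-13 - 24} + 1\right) = - 9 \left(\sqrt{-37} + 1\right) = - 9 \left(i \sqrt{37} + 1\right) = - 9 \left(1 + i \sqrt{37}\right) = -9 - 9 i \sqrt{37}$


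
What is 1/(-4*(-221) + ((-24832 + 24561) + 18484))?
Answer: 1/19097 ≈ 5.2364e-5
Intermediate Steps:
1/(-4*(-221) + ((-24832 + 24561) + 18484)) = 1/(884 + (-271 + 18484)) = 1/(884 + 18213) = 1/19097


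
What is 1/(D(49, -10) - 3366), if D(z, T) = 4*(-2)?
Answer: -1/3374 ≈ -0.00029638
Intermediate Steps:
D(z, T) = -8
1/(D(49, -10) - 3366) = 1/(-8 - 3366) = 1/(-3374) = -1/3374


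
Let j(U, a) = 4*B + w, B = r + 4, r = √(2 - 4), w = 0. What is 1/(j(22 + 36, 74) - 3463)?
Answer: -3447/11881841 - 4*I*√2/11881841 ≈ -0.00029011 - 4.7609e-7*I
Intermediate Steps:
r = I*√2 (r = √(-2) = I*√2 ≈ 1.4142*I)
B = 4 + I*√2 (B = I*√2 + 4 = 4 + I*√2 ≈ 4.0 + 1.4142*I)
j(U, a) = 16 + 4*I*√2 (j(U, a) = 4*(4 + I*√2) + 0 = (16 + 4*I*√2) + 0 = 16 + 4*I*√2)
1/(j(22 + 36, 74) - 3463) = 1/((16 + 4*I*√2) - 3463) = 1/(-3447 + 4*I*√2)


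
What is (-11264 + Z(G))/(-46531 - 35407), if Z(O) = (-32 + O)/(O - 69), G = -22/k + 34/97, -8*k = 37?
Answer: 1291431293/9394642359 ≈ 0.13746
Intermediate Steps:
k = -37/8 (k = -1/8*37 = -37/8 ≈ -4.6250)
G = 18330/3589 (G = -22/(-37/8) + 34/97 = -22*(-8/37) + 34*(1/97) = 176/37 + 34/97 = 18330/3589 ≈ 5.1073)
Z(O) = (-32 + O)/(-69 + O)
(-11264 + Z(G))/(-46531 - 35407) = (-11264 + (-32 + 18330/3589)/(-69 + 18330/3589))/(-46531 - 35407) = (-11264 - 96518/3589/(-229311/3589))/(-81938) = (-11264 - 3589/229311*(-96518/3589))*(-1/81938) = (-11264 + 96518/229311)*(-1/81938) = -2582862586/229311*(-1/81938) = 1291431293/9394642359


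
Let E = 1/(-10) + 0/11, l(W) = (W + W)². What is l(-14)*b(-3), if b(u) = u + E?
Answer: -12152/5 ≈ -2430.4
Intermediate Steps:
l(W) = 4*W² (l(W) = (2*W)² = 4*W²)
E = -⅒ (E = 1*(-⅒) + 0*(1/11) = -⅒ + 0 = -⅒ ≈ -0.10000)
b(u) = -⅒ + u (b(u) = u - ⅒ = -⅒ + u)
l(-14)*b(-3) = (4*(-14)²)*(-⅒ - 3) = (4*196)*(-31/10) = 784*(-31/10) = -12152/5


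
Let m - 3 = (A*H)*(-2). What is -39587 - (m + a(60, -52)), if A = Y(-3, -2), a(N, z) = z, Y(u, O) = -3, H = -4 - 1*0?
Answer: -39514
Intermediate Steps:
H = -4 (H = -4 + 0 = -4)
A = -3
m = -21 (m = 3 - 3*(-4)*(-2) = 3 + 12*(-2) = 3 - 24 = -21)
-39587 - (m + a(60, -52)) = -39587 - (-21 - 52) = -39587 - 1*(-73) = -39587 + 73 = -39514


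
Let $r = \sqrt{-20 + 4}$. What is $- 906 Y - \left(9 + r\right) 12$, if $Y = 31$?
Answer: $-28194 - 48 i \approx -28194.0 - 48.0 i$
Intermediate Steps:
$r = 4 i$ ($r = \sqrt{-16} = 4 i \approx 4.0 i$)
$- 906 Y - \left(9 + r\right) 12 = \left(-906\right) 31 - \left(9 + 4 i\right) 12 = -28086 - \left(108 + 48 i\right) = -28194 - 48 i$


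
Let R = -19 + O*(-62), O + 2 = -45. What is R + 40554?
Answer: 43449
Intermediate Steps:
O = -47 (O = -2 - 45 = -47)
R = 2895 (R = -19 - 47*(-62) = -19 + 2914 = 2895)
R + 40554 = 2895 + 40554 = 43449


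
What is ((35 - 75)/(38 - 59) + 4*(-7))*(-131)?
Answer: 71788/21 ≈ 3418.5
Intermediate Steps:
((35 - 75)/(38 - 59) + 4*(-7))*(-131) = (-40/(-21) - 28)*(-131) = (-40*(-1/21) - 28)*(-131) = (40/21 - 28)*(-131) = -548/21*(-131) = 71788/21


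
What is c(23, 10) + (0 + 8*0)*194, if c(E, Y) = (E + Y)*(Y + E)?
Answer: 1089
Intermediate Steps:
c(E, Y) = (E + Y)**2 (c(E, Y) = (E + Y)*(E + Y) = (E + Y)**2)
c(23, 10) + (0 + 8*0)*194 = (23 + 10)**2 + (0 + 8*0)*194 = 33**2 + (0 + 0)*194 = 1089 + 0*194 = 1089 + 0 = 1089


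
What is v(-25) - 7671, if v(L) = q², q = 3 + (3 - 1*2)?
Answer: -7655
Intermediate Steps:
q = 4 (q = 3 + (3 - 2) = 3 + 1 = 4)
v(L) = 16 (v(L) = 4² = 16)
v(-25) - 7671 = 16 - 7671 = -7655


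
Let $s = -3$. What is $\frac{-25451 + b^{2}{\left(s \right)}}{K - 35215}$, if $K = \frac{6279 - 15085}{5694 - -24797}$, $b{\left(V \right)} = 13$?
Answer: $\frac{770873462}{1073749371} \approx 0.71793$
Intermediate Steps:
$K = - \frac{8806}{30491}$ ($K = - \frac{8806}{5694 + 24797} = - \frac{8806}{30491} \approx -0.28881$)
$\frac{-25451 + b^{2}{\left(s \right)}}{K - 35215} = \frac{-25451 + 13^{2}}{- \frac{8806}{30491} - 35215} = \frac{-25451 + 169}{- \frac{1073749371}{30491}} = \left(-25282\right) \left(- \frac{30491}{1073749371}\right) = \frac{770873462}{1073749371}$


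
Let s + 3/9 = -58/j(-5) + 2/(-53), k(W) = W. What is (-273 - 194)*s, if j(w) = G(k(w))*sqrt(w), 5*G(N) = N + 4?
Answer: 27553/159 + 27086*I*sqrt(5) ≈ 173.29 + 60566.0*I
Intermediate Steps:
G(N) = 4/5 + N/5 (G(N) = (N + 4)/5 = (4 + N)/5 = 4/5 + N/5)
j(w) = sqrt(w)*(4/5 + w/5) (j(w) = (4/5 + w/5)*sqrt(w) = sqrt(w)*(4/5 + w/5))
s = -59/159 - 58*I*sqrt(5) (s = -1/3 + (-58*(-I*sqrt(5)/(4 - 5)) + 2/(-53)) = -1/3 + (-58*I*sqrt(5) + 2*(-1/53)) = -1/3 + (-58*I*sqrt(5) - 2/53) = -1/3 + (-2/53 - 58*I*sqrt(5)) = -59/159 - 58*I*sqrt(5) ≈ -0.37107 - 129.69*I)
(-273 - 194)*s = (-273 - 194)*(-59/159 - 58*I*sqrt(5)) = -467*(-59/159 - 58*I*sqrt(5)) = 27553/159 + 27086*I*sqrt(5)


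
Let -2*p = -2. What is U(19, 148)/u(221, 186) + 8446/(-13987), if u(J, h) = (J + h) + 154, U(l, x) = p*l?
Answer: -4472453/7846707 ≈ -0.56998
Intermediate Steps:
p = 1 (p = -½*(-2) = 1)
U(l, x) = l (U(l, x) = 1*l = l)
u(J, h) = 154 + J + h
U(19, 148)/u(221, 186) + 8446/(-13987) = 19/(154 + 221 + 186) + 8446/(-13987) = 19/561 + 8446*(-1/13987) = 19*(1/561) - 8446/13987 = 19/561 - 8446/13987 = -4472453/7846707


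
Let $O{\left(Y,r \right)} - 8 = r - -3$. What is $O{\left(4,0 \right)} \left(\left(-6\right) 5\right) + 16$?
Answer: $-314$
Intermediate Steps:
$O{\left(Y,r \right)} = 11 + r$ ($O{\left(Y,r \right)} = 8 + \left(r - -3\right) = 8 + \left(r + 3\right) = 8 + \left(3 + r\right) = 11 + r$)
$O{\left(4,0 \right)} \left(\left(-6\right) 5\right) + 16 = \left(11 + 0\right) \left(\left(-6\right) 5\right) + 16 = 11 \left(-30\right) + 16 = -330 + 16 = -314$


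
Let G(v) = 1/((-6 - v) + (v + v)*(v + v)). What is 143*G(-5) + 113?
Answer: 1030/9 ≈ 114.44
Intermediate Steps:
G(v) = 1/(-6 - v + 4*v**2) (G(v) = 1/((-6 - v) + (2*v)*(2*v)) = 1/((-6 - v) + 4*v**2) = 1/(-6 - v + 4*v**2))
143*G(-5) + 113 = 143/(-6 - 1*(-5) + 4*(-5)**2) + 113 = 143/(-6 + 5 + 4*25) + 113 = 143/(-6 + 5 + 100) + 113 = 143/99 + 113 = 143*(1/99) + 113 = 13/9 + 113 = 1030/9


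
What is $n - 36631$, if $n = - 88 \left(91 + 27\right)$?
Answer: $-47015$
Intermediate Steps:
$n = -10384$ ($n = \left(-88\right) 118 = -10384$)
$n - 36631 = -10384 - 36631 = -47015$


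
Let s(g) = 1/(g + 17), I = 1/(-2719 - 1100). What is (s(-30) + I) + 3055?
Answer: 151667753/49647 ≈ 3054.9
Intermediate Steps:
I = -1/3819 (I = 1/(-3819) = -1/3819 ≈ -0.00026185)
s(g) = 1/(17 + g)
(s(-30) + I) + 3055 = (1/(17 - 30) - 1/3819) + 3055 = (1/(-13) - 1/3819) + 3055 = (-1/13 - 1/3819) + 3055 = -3832/49647 + 3055 = 151667753/49647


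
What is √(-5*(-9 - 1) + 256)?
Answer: 3*√34 ≈ 17.493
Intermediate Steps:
√(-5*(-9 - 1) + 256) = √(-5*(-10) + 256) = √(50 + 256) = √306 = 3*√34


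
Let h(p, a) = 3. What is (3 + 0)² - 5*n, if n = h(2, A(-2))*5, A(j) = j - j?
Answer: -66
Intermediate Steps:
A(j) = 0
n = 15 (n = 3*5 = 15)
(3 + 0)² - 5*n = (3 + 0)² - 5*15 = 3² - 75 = 9 - 75 = -66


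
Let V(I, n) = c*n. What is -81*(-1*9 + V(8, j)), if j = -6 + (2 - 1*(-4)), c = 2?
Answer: 729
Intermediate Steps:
j = 0 (j = -6 + (2 + 4) = -6 + 6 = 0)
V(I, n) = 2*n
-81*(-1*9 + V(8, j)) = -81*(-1*9 + 2*0) = -81*(-9 + 0) = -81*(-9) = 729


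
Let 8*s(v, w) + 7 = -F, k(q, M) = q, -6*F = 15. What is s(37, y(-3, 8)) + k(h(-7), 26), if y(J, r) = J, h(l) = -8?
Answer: -137/16 ≈ -8.5625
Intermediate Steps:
F = -5/2 (F = -1/6*15 = -5/2 ≈ -2.5000)
s(v, w) = -9/16 (s(v, w) = -7/8 + (-1*(-5/2))/8 = -7/8 + (1/8)*(5/2) = -7/8 + 5/16 = -9/16)
s(37, y(-3, 8)) + k(h(-7), 26) = -9/16 - 8 = -137/16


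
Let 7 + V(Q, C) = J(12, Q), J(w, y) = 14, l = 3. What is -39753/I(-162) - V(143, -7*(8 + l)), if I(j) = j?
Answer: 4291/18 ≈ 238.39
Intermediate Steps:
V(Q, C) = 7 (V(Q, C) = -7 + 14 = 7)
-39753/I(-162) - V(143, -7*(8 + l)) = -39753/(-162) - 1*7 = -39753*(-1/162) - 7 = 4417/18 - 7 = 4291/18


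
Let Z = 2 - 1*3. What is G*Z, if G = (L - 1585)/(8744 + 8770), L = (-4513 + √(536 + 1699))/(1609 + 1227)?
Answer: 4499573/49669704 - √2235/49669704 ≈ 0.090589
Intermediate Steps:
Z = -1 (Z = 2 - 3 = -1)
L = -4513/2836 + √2235/2836 (L = (-4513 + √2235)/2836 = (-4513 + √2235)*(1/2836) = -4513/2836 + √2235/2836 ≈ -1.5747)
G = -4499573/49669704 + √2235/49669704 (G = ((-4513/2836 + √2235/2836) - 1585)/(8744 + 8770) = (-4499573/2836 + √2235/2836)/17514 = (-4499573/2836 + √2235/2836)*(1/17514) = -4499573/49669704 + √2235/49669704 ≈ -0.090589)
G*Z = (-4499573/49669704 + √2235/49669704)*(-1) = 4499573/49669704 - √2235/49669704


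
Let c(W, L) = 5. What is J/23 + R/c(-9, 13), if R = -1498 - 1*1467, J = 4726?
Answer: -8913/23 ≈ -387.52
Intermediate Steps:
R = -2965 (R = -1498 - 1467 = -2965)
J/23 + R/c(-9, 13) = 4726/23 - 2965/5 = 4726*(1/23) - 2965*⅕ = 4726/23 - 593 = -8913/23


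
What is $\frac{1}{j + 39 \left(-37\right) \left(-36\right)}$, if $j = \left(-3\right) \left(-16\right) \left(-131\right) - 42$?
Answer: $\frac{1}{45618} \approx 2.1921 \cdot 10^{-5}$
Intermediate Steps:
$j = -6330$ ($j = 48 \left(-131\right) - 42 = -6288 - 42 = -6330$)
$\frac{1}{j + 39 \left(-37\right) \left(-36\right)} = \frac{1}{-6330 + 39 \left(-37\right) \left(-36\right)} = \frac{1}{-6330 - -51948} = \frac{1}{-6330 + 51948} = \frac{1}{45618}$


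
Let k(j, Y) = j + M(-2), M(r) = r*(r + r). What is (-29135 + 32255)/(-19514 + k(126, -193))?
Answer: -52/323 ≈ -0.16099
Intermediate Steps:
M(r) = 2*r² (M(r) = r*(2*r) = 2*r²)
k(j, Y) = 8 + j (k(j, Y) = j + 2*(-2)² = j + 2*4 = j + 8 = 8 + j)
(-29135 + 32255)/(-19514 + k(126, -193)) = (-29135 + 32255)/(-19514 + (8 + 126)) = 3120/(-19514 + 134) = 3120/(-19380) = 3120*(-1/19380) = -52/323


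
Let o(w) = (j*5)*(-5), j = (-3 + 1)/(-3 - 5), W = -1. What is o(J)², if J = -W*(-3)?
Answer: 625/16 ≈ 39.063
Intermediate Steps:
j = ¼ (j = -2/(-8) = -2*(-⅛) = ¼ ≈ 0.25000)
J = -3 (J = -1*(-1)*(-3) = 1*(-3) = -3)
o(w) = -25/4 (o(w) = ((¼)*5)*(-5) = (5/4)*(-5) = -25/4)
o(J)² = (-25/4)² = 625/16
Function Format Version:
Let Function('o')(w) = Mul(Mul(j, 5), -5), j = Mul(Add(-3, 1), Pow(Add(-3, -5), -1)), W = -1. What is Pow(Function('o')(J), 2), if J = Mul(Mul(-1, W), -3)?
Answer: Rational(625, 16) ≈ 39.063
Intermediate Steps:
j = Rational(1, 4) (j = Mul(-2, Pow(-8, -1)) = Mul(-2, Rational(-1, 8)) = Rational(1, 4) ≈ 0.25000)
J = -3 (J = Mul(Mul(-1, -1), -3) = Mul(1, -3) = -3)
Function('o')(w) = Rational(-25, 4) (Function('o')(w) = Mul(Mul(Rational(1, 4), 5), -5) = Mul(Rational(5, 4), -5) = Rational(-25, 4))
Pow(Function('o')(J), 2) = Pow(Rational(-25, 4), 2) = Rational(625, 16)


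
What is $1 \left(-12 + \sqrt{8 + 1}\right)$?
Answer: $-9$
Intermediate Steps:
$1 \left(-12 + \sqrt{8 + 1}\right) = 1 \left(-12 + \sqrt{9}\right) = 1 \left(-12 + 3\right) = 1 \left(-9\right) = -9$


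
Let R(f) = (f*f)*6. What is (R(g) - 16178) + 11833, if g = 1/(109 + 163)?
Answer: -160730237/36992 ≈ -4345.0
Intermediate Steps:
g = 1/272 ≈ 0.0036765
R(f) = 6*f² (R(f) = f²*6 = 6*f²)
(R(g) - 16178) + 11833 = (6*(1/272)² - 16178) + 11833 = (6*(1/73984) - 16178) + 11833 = (3/36992 - 16178) + 11833 = -598456573/36992 + 11833 = -160730237/36992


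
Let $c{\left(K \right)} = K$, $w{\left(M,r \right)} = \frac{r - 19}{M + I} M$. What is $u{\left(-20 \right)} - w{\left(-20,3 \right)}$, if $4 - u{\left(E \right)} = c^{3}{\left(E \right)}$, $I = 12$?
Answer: $8044$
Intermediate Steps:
$w{\left(M,r \right)} = \frac{M \left(-19 + r\right)}{12 + M}$ ($w{\left(M,r \right)} = \frac{r - 19}{M + 12} M = \frac{-19 + r}{12 + M} M = \frac{M \left(-19 + r\right)}{12 + M}$)
$u{\left(E \right)} = 4 - E^{3}$
$u{\left(-20 \right)} - w{\left(-20,3 \right)} = \left(4 - \left(-20\right)^{3}\right) - - \frac{20 \left(-19 + 3\right)}{12 - 20} = \left(4 - -8000\right) - \left(-20\right) \frac{1}{-8} \left(-16\right) = \left(4 + 8000\right) - \left(-20\right) \left(- \frac{1}{8}\right) \left(-16\right) = 8004 - -40 = 8004 + 40 = 8044$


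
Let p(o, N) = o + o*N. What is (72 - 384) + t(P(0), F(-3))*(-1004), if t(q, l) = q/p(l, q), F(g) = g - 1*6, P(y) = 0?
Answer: -312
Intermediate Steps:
p(o, N) = o + N*o
F(g) = -6 + g (F(g) = g - 6 = -6 + g)
t(q, l) = q/(l*(1 + q)) (t(q, l) = q/((l*(1 + q))) = q*(1/(l*(1 + q))) = q/(l*(1 + q)))
(72 - 384) + t(P(0), F(-3))*(-1004) = (72 - 384) + (0/((-6 - 3)*(1 + 0)))*(-1004) = -312 + (0/(-9*1))*(-1004) = -312 + (0*(-1/9)*1)*(-1004) = -312 + 0*(-1004) = -312 + 0 = -312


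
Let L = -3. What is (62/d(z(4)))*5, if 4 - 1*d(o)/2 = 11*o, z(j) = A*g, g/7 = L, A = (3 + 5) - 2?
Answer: 31/278 ≈ 0.11151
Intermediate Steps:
A = 6 (A = 8 - 2 = 6)
g = -21 (g = 7*(-3) = -21)
z(j) = -126 (z(j) = 6*(-21) = -126)
d(o) = 8 - 22*o
(62/d(z(4)))*5 = (62/(8 - 22*(-126)))*5 = (62/(8 + 2772))*5 = (62/2780)*5 = (62*(1/2780))*5 = (31/1390)*5 = 31/278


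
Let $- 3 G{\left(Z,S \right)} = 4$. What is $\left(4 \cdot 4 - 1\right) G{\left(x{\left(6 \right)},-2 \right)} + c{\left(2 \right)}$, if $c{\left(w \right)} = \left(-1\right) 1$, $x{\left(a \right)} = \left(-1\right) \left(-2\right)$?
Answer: $-21$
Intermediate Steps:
$x{\left(a \right)} = 2$
$G{\left(Z,S \right)} = - \frac{4}{3}$ ($G{\left(Z,S \right)} = \left(- \frac{1}{3}\right) 4 = - \frac{4}{3}$)
$c{\left(w \right)} = -1$
$\left(4 \cdot 4 - 1\right) G{\left(x{\left(6 \right)},-2 \right)} + c{\left(2 \right)} = \left(4 \cdot 4 - 1\right) \left(- \frac{4}{3}\right) - 1 = \left(16 - 1\right) \left(- \frac{4}{3}\right) - 1 = 15 \left(- \frac{4}{3}\right) - 1 = -20 - 1 = -21$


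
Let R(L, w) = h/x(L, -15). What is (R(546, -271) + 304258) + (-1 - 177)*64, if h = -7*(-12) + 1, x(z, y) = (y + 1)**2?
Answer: 57401821/196 ≈ 2.9287e+5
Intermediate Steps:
x(z, y) = (1 + y)**2
h = 85 (h = 84 + 1 = 85)
R(L, w) = 85/196 (R(L, w) = 85/((1 - 15)**2) = 85/((-14)**2) = 85/196)
(R(546, -271) + 304258) + (-1 - 177)*64 = (85/196 + 304258) + (-1 - 177)*64 = 59634653/196 - 178*64 = 59634653/196 - 11392 = 57401821/196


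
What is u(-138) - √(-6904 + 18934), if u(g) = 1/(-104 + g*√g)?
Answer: (I - 828*√46115 + 104*I*√12030)/(2*(-52*I + 69*√138)) ≈ -109.68 + 0.00061432*I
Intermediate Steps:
u(g) = 1/(-104 + g^(3/2))
u(-138) - √(-6904 + 18934) = 1/(-104 + (-138)^(3/2)) - √(-6904 + 18934) = 1/(-104 - 138*I*√138) - √12030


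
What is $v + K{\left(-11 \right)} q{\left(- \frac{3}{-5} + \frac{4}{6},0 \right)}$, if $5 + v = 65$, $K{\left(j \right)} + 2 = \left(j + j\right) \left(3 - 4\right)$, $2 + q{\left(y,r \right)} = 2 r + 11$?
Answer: $240$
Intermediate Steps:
$q{\left(y,r \right)} = 9 + 2 r$ ($q{\left(y,r \right)} = -2 + \left(2 r + 11\right) = -2 + \left(11 + 2 r\right) = 9 + 2 r$)
$K{\left(j \right)} = -2 - 2 j$ ($K{\left(j \right)} = -2 + \left(j + j\right) \left(3 - 4\right) = -2 + 2 j \left(-1\right) = -2 - 2 j$)
$v = 60$ ($v = -5 + 65 = 60$)
$v + K{\left(-11 \right)} q{\left(- \frac{3}{-5} + \frac{4}{6},0 \right)} = 60 + \left(-2 - -22\right) \left(9 + 2 \cdot 0\right) = 60 + \left(-2 + 22\right) \left(9 + 0\right) = 60 + 20 \cdot 9 = 60 + 180 = 240$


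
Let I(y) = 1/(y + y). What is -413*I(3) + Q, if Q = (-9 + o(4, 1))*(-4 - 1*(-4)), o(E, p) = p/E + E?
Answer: -413/6 ≈ -68.833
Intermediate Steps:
I(y) = 1/(2*y)
o(E, p) = E + p/E
Q = 0 (Q = (-9 + (4 + 1/4))*(-4 - 1*(-4)) = (-9 + (4 + 1*(¼)))*(-4 + 4) = (-9 + (4 + ¼))*0 = (-9 + 17/4)*0 = -19/4*0 = 0)
-413*I(3) + Q = -413/(2*3) + 0 = -413*⅙ + 0 = -413/6 + 0 = -413/6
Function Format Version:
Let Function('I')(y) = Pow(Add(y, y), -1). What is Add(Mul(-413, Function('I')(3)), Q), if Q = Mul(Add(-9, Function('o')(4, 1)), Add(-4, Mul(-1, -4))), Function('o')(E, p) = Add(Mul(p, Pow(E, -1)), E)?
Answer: Rational(-413, 6) ≈ -68.833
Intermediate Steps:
Function('I')(y) = Mul(Rational(1, 2), Pow(y, -1)) (Function('I')(y) = Pow(Mul(2, y), -1) = Mul(Rational(1, 2), Pow(y, -1)))
Function('o')(E, p) = Add(E, Mul(p, Pow(E, -1)))
Q = 0 (Q = Mul(Add(-9, Add(4, Mul(1, Pow(4, -1)))), Add(-4, Mul(-1, -4))) = Mul(Add(-9, Add(4, Mul(1, Rational(1, 4)))), Add(-4, 4)) = Mul(Add(-9, Add(4, Rational(1, 4))), 0) = Mul(Add(-9, Rational(17, 4)), 0) = Mul(Rational(-19, 4), 0) = 0)
Add(Mul(-413, Function('I')(3)), Q) = Add(Mul(-413, Mul(Rational(1, 2), Pow(3, -1))), 0) = Add(Mul(-413, Mul(Rational(1, 2), Rational(1, 3))), 0) = Add(Mul(-413, Rational(1, 6)), 0) = Add(Rational(-413, 6), 0) = Rational(-413, 6)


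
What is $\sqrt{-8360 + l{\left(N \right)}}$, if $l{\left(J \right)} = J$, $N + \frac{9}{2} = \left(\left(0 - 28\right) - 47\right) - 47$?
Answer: $\frac{i \sqrt{33946}}{2} \approx 92.122 i$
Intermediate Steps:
$N = - \frac{253}{2}$ ($N = - \frac{9}{2} + \left(\left(\left(0 - 28\right) - 47\right) - 47\right) = - \frac{9}{2} - 122 = - \frac{253}{2} \approx -126.5$)
$\sqrt{-8360 + l{\left(N \right)}} = \sqrt{-8360 - \frac{253}{2}} = \sqrt{- \frac{16973}{2}} = \frac{i \sqrt{33946}}{2}$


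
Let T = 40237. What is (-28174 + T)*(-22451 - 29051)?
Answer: -621268626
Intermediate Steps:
(-28174 + T)*(-22451 - 29051) = (-28174 + 40237)*(-22451 - 29051) = 12063*(-51502) = -621268626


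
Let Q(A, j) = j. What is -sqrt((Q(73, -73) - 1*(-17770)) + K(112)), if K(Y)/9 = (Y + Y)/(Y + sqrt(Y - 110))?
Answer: -sqrt(1984080 + 17697*sqrt(2))/sqrt(112 + sqrt(2)) ≈ -133.10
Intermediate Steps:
K(Y) = 18*Y/(Y + sqrt(-110 + Y)) (K(Y) = 9*((Y + Y)/(Y + sqrt(Y - 110))) = 9*((2*Y)/(Y + sqrt(-110 + Y))) = 9*(2*Y/(Y + sqrt(-110 + Y))) = 18*Y/(Y + sqrt(-110 + Y)))
-sqrt((Q(73, -73) - 1*(-17770)) + K(112)) = -sqrt((-73 - 1*(-17770)) + 18*112/(112 + sqrt(-110 + 112))) = -sqrt((-73 + 17770) + 18*112/(112 + sqrt(2))) = -sqrt(17697 + 2016/(112 + sqrt(2)))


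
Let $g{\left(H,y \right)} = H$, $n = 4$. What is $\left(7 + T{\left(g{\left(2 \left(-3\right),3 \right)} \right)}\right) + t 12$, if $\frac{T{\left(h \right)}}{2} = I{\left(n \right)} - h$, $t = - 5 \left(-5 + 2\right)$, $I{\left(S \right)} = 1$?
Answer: $201$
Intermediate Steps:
$t = 15$ ($t = \left(-5\right) \left(-3\right) = 15$)
$T{\left(h \right)} = 2 - 2 h$ ($T{\left(h \right)} = 2 \left(1 - h\right) = 2 - 2 h$)
$\left(7 + T{\left(g{\left(2 \left(-3\right),3 \right)} \right)}\right) + t 12 = \left(7 - \left(-2 + 2 \cdot 2 \left(-3\right)\right)\right) + 15 \cdot 12 = \left(7 + \left(2 - -12\right)\right) + 180 = \left(7 + \left(2 + 12\right)\right) + 180 = \left(7 + 14\right) + 180 = 21 + 180 = 201$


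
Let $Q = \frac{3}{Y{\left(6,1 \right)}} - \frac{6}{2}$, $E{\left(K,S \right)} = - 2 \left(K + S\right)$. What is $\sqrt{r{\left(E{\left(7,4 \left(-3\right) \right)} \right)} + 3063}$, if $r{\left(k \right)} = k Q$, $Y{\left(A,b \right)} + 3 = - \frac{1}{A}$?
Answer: $\frac{3 \sqrt{121277}}{19} \approx 54.987$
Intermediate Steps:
$Y{\left(A,b \right)} = -3 - \frac{1}{A}$
$E{\left(K,S \right)} = - 2 K - 2 S$
$Q = - \frac{75}{19}$ ($Q = \frac{3}{-3 - \frac{1}{6}} - \frac{6}{2} = \frac{3}{-3 - \frac{1}{6}} - 3 = \frac{3}{- \frac{19}{6}} - 3 = 3 \left(- \frac{6}{19}\right) - 3 = - \frac{18}{19} - 3 = - \frac{75}{19} \approx -3.9474$)
$r{\left(k \right)} = - \frac{75 k}{19}$ ($r{\left(k \right)} = k \left(- \frac{75}{19}\right) = - \frac{75 k}{19}$)
$\sqrt{r{\left(E{\left(7,4 \left(-3\right) \right)} \right)} + 3063} = \sqrt{- \frac{75 \left(\left(-2\right) 7 - 2 \cdot 4 \left(-3\right)\right)}{19} + 3063} = \sqrt{- \frac{75 \left(-14 - -24\right)}{19} + 3063} = \sqrt{- \frac{75 \left(-14 + 24\right)}{19} + 3063} = \sqrt{\left(- \frac{75}{19}\right) 10 + 3063} = \sqrt{- \frac{750}{19} + 3063} = \sqrt{\frac{57447}{19}} = \frac{3 \sqrt{121277}}{19}$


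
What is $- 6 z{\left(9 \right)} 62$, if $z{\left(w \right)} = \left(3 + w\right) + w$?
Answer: $-7812$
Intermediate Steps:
$z{\left(w \right)} = 3 + 2 w$
$- 6 z{\left(9 \right)} 62 = - 6 \left(3 + 2 \cdot 9\right) 62 = - 6 \left(3 + 18\right) 62 = \left(-6\right) 21 \cdot 62 = \left(-126\right) 62 = -7812$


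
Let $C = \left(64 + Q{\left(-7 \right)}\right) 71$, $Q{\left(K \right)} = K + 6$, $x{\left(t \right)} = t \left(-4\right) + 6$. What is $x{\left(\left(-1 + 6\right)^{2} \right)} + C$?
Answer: $4379$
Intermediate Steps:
$x{\left(t \right)} = 6 - 4 t$ ($x{\left(t \right)} = - 4 t + 6 = 6 - 4 t$)
$Q{\left(K \right)} = 6 + K$
$C = 4473$ ($C = \left(64 + \left(6 - 7\right)\right) 71 = \left(64 - 1\right) 71 = 63 \cdot 71 = 4473$)
$x{\left(\left(-1 + 6\right)^{2} \right)} + C = \left(6 - 4 \left(-1 + 6\right)^{2}\right) + 4473 = \left(6 - 4 \cdot 5^{2}\right) + 4473 = \left(6 - 100\right) + 4473 = -94 + 4473 = 4379$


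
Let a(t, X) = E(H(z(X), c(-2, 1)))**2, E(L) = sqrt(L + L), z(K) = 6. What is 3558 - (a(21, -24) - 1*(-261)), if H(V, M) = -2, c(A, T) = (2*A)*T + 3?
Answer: 3301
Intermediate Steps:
c(A, T) = 3 + 2*A*T (c(A, T) = 2*A*T + 3 = 3 + 2*A*T)
E(L) = sqrt(2)*sqrt(L) (E(L) = sqrt(2*L) = sqrt(2)*sqrt(L))
a(t, X) = -4 (a(t, X) = (sqrt(2)*sqrt(-2))**2 = (sqrt(2)*(I*sqrt(2)))**2 = (2*I)**2 = -4)
3558 - (a(21, -24) - 1*(-261)) = 3558 - (-4 - 1*(-261)) = 3558 - (-4 + 261) = 3558 - 1*257 = 3558 - 257 = 3301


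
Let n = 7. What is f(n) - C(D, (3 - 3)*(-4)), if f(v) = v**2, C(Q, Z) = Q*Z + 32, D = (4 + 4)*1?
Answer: 17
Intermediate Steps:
D = 8 (D = 8*1 = 8)
C(Q, Z) = 32 + Q*Z
f(n) - C(D, (3 - 3)*(-4)) = 7**2 - (32 + 8*((3 - 3)*(-4))) = 49 - (32 + 8*(0*(-4))) = 49 - (32 + 8*0) = 49 - (32 + 0) = 49 - 1*32 = 49 - 32 = 17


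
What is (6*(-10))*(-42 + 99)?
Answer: -3420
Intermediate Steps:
(6*(-10))*(-42 + 99) = -60*57 = -3420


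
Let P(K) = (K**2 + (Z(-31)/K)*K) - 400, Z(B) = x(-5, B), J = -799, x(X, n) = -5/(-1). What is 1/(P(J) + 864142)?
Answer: 1/1502148 ≈ 6.6571e-7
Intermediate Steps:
x(X, n) = 5 (x(X, n) = -5*(-1) = 5)
Z(B) = 5
P(K) = -395 + K**2 (P(K) = (K**2 + (5/K)*K) - 400 = (K**2 + 5) - 400 = (5 + K**2) - 400 = -395 + K**2)
1/(P(J) + 864142) = 1/((-395 + (-799)**2) + 864142) = 1/((-395 + 638401) + 864142) = 1/(638006 + 864142) = 1/1502148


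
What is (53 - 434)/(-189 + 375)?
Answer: -127/62 ≈ -2.0484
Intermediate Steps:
(53 - 434)/(-189 + 375) = -381/186 = -381*1/186 = -127/62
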